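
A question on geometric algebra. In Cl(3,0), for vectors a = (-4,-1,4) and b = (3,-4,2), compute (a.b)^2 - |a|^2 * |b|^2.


a . b = (-4)*3 + (-1)*(-4) + 4*2
= -12 + 4 + 8 = 0
|a|^2 = (-4)^2 + (-1)^2 + 4^2 = 33
|b|^2 = 3^2 + (-4)^2 + 2^2 = 29
(a.b)^2 = 0^2 = 0
|a|^2 * |b|^2 = 33 * 29 = 957
Result = 0 - 957 = -957


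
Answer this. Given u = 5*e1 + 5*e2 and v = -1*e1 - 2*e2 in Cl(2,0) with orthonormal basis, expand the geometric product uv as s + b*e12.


Expand: (5*e1 + 5*e2)(-1*e1 - 2*e2)
= 5*(-1)*e1e1 + 5*(-2)*e1e2 + 5*(-1)*e2e1 + 5*(-2)*e2e2
Using e1^2 = e2^2 = 1, e2e1 = -e1e2:
Scalar part s = 5*(-1) + 5*(-2) = -5 + (-10) = -15
Bivector part b = 5*(-2) - 5*(-1) = -10 - (-5) = -5
uv = -15 - 5*e12


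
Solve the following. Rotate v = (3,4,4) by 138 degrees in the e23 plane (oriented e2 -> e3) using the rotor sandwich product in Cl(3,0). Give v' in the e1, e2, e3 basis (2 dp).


Rotor R = cos(69deg) - sin(69deg)*e23
Rotation angle theta = 2 * 69 = 138 degrees in the e23 plane (e2 -> e3).
The component perpendicular to the plane (e1) is invariant: v'_1 = v1 = 3.00
cos(138deg) = -0.7431, sin(138deg) = 0.6691
v'_2 = v2*cos(theta) - v3*sin(theta) = 4*(-0.7431) - 4*0.6691 = -5.65
v'_3 = v2*sin(theta) + v3*cos(theta) = 4*0.6691 + 4*(-0.7431) = -0.30
v' = 3.00*e1 - 5.65*e2 - 0.30*e3


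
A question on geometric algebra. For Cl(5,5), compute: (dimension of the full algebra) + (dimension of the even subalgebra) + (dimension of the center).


n = 5 + 5 = 10
Total dim = 2^10 = 1024
Even subalgebra dim = 2^9 = 512
n is even, so center dim = 1
Sum = 1024 + 512 + 1 = 1537


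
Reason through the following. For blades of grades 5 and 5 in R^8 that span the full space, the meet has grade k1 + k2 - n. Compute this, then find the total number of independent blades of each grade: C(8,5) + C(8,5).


Meet grade = grade(A) + grade(B) - n
= 5 + 5 - 8 = 2
C(8,5) = 56
C(8,5) = 56
dim_A + dim_B = 56 + 56 = 112


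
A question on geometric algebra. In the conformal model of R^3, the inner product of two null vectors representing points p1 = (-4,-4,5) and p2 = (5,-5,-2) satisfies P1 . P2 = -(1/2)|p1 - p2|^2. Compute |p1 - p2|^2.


p1 - p2 = (-9, 1, 7)
|p1 - p2|^2 = (-9)^2 + 1^2 + 7^2
= 81 + 1 + 49
= 131


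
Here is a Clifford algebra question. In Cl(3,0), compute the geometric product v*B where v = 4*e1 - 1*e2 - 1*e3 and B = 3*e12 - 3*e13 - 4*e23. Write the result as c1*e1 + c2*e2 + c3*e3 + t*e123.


vB has grade-1 (vector) and grade-3 (trivector) parts: vB = (v _| B) + (v ^ B).
Vector part <vB>_1:
  e1: -v2*b12 - v3*b13 = -(-1)*(3) - (-1)*(-3) = 0
  e2: v1*b12 - v3*b23 = (4)*(3) - (-1)*(-4) = 8
  e3: v1*b13 + v2*b23 = (4)*(-3) + (-1)*(-4) = -8
Trivector part <vB>_3:
  e123: v1*b23 - v2*b13 + v3*b12 = (4)*(-4) - (-1)*(-3) + (-1)*(3) = -22
vB = 0*e1 + 8*e2 - 8*e3 - 22*e123


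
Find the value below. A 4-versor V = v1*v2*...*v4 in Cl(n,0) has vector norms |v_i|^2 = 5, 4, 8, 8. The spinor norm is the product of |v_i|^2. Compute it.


Spinor norm N(V) = |v1|^2 * |v2|^2 * ... * |v4|^2
= 5 * 4 * 8 * 8
Running product: 5, 20, 160, 1280
N(V) = 1280


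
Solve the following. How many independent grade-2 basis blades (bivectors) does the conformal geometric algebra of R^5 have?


The conformal model of R^5 uses Cl(6,1) with m = 5 + 2 = 7 generators.
Number of grade-2 blades = C(m, 2) = C(7, 2)
= 7*6/2 = 21


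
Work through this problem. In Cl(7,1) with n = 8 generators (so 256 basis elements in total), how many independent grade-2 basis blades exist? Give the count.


Number of grade-k basis blades in Cl(p,q) with n = p + q is C(n, k).
n = 7 + 1 = 8
C(8, 2) = 8! / (2! * 6!)
= 40320 / (2 * 720)
= 28


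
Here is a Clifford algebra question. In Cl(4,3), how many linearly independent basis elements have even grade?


Even subalgebra dimension = 2^(n-1)
n = 4 + 3 = 7
2^(7 - 1) = 2^6 = 64
Verification: sum of C(7,k) for even k = 1 + 21 + 35 + 7 = 64
Result = 64


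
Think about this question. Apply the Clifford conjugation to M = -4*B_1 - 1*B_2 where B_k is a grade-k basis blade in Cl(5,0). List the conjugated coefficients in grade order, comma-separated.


Clifford conjugate sign for grade k: (-1)^(k(k+1)/2)
Grade 1: (-1)^(1*2/2) = (-1)^1 = -1, coeff -4 -> 4
Grade 2: (-1)^(2*3/2) = (-1)^3 = -1, coeff -1 -> 1
Conjugated coefficients: 4, 1


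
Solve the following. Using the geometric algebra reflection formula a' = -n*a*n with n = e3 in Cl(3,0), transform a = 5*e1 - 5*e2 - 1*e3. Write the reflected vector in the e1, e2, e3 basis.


Reflection formula: a' = -n*a*n, with n = e3 (unit vector, n^2 = 1).
For reflection through hyperplane perp to e3:
The component along e3 flips sign, others stay.
a = (5, -5, -1)
a' = (5, -5, 1)
a' = 5*e1 - 5*e2 + 1*e3


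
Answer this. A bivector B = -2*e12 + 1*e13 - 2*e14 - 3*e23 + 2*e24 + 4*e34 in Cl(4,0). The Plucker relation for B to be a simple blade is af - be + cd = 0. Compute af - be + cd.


Plucker relation: af - be + cd
a*f = (-2)*4 = -8
b*e = 1*2 = 2
c*d = (-2)*(-3) = 6
af - be + cd = -8 - 2 + 6
= -4


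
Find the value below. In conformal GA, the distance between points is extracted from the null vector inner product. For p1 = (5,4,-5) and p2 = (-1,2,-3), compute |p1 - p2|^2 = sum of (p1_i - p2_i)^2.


p1 - p2 = (6, 2, -2)
|p1 - p2|^2 = 6^2 + 2^2 + (-2)^2
= 36 + 4 + 4
= 44


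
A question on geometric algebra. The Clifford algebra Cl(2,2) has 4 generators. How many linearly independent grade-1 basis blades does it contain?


Number of grade-k basis blades in Cl(p,q) with n = p + q is C(n, k).
n = 2 + 2 = 4
C(4, 1) = 4! / (1! * 3!)
= 24 / (1 * 6)
= 4


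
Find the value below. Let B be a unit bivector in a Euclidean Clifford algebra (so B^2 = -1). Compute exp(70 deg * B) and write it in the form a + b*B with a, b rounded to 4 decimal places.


For a unit bivector B with B^2 = -1, the exponential series gives
e^(theta*B) = cos(theta) + sin(theta)*B (the GA analogue of Euler's formula).
theta = 70 degrees = 1.22173 rad
cos(70 deg) = 0.3420
sin(70 deg) = 0.9397
exp(theta*B) = 0.3420 + 0.9397*B


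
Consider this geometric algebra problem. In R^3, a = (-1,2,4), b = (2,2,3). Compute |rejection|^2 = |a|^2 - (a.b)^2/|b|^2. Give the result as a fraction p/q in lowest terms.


|a|^2 = (-1)^2 + 2^2 + 4^2 = 21
|b|^2 = 2^2 + 2^2 + 3^2 = 17
a . b = (-1)*2 + 2*2 + 4*3 = 14
(a.b)^2 = 14^2 = 196
|rej|^2 = 21 - 196/17
= (357 - 196)/17
= 161/17
In lowest terms: 161/17


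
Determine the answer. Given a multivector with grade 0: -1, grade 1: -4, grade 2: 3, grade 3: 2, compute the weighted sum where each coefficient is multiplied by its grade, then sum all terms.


Grade-weighted sum = sum of grade_k * coefficient_k
0*(-1) = 0
1*(-4) = -4
2*3 = 6
3*2 = 6
Total = 0 + (-4) + 6 + 6 = 8


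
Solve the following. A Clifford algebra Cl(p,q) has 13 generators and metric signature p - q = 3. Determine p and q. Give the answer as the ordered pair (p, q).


We need p + q = 13 and p - q = 3.
Adding: 2p = 13 + 3 = 16, so p = 8.
Then q = 13 - 8 = 5.
(p, q) = (8, 5)


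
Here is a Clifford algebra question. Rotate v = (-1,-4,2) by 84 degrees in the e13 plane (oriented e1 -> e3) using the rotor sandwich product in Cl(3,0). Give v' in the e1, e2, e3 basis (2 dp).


Rotor R = cos(42deg) - sin(42deg)*e13
Rotation angle theta = 2 * 42 = 84 degrees in the e13 plane (e1 -> e3).
The component perpendicular to the plane (e2) is invariant: v'_2 = v2 = -4.00
cos(84deg) = 0.1045, sin(84deg) = 0.9945
v'_1 = v1*cos(theta) - v3*sin(theta) = -1*0.1045 - 2*0.9945 = -2.09
v'_3 = v1*sin(theta) + v3*cos(theta) = -1*0.9945 + 2*0.1045 = -0.79
v' = -2.09*e1 - 4.00*e2 - 0.79*e3


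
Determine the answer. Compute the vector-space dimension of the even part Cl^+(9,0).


Even subalgebra dimension = 2^(n-1)
n = 9 + 0 = 9
2^(9 - 1) = 2^8 = 256
Verification: sum of C(9,k) for even k = 1 + 36 + 126 + 84 + 9 = 256
Result = 256


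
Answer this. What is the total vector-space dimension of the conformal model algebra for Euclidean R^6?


The conformal model of R^6 uses Cl(7,1): the 6 Euclidean generators plus two extra orthogonal generators e+ (e+^2 = +1) and e- (e-^2 = -1), from which the null vectors e0, einf are built.
Number of generators m = 6 + 2 = 8.
dim Cl(p,q) = 2^m = 2^8 = 256


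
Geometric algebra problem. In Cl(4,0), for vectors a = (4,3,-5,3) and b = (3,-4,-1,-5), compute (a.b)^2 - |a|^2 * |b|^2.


a . b = 4*3 + 3*(-4) + (-5)*(-1) + 3*(-5)
= 12 + (-12) + 5 + (-15) = -10
|a|^2 = 4^2 + 3^2 + (-5)^2 + 3^2 = 59
|b|^2 = 3^2 + (-4)^2 + (-1)^2 + (-5)^2 = 51
(a.b)^2 = (-10)^2 = 100
|a|^2 * |b|^2 = 59 * 51 = 3009
Result = 100 - 3009 = -2909


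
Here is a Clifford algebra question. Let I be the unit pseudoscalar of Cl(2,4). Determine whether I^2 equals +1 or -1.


The pseudoscalar I = e1...e_n (product of all n generators) of Cl(p,q) satisfies I^2 = (-1)^(q + n(n-1)/2).
p = 2, q = 4, n = p + q = 6
n(n-1)/2 = 6 * 5 / 2 = 15
Exponent = q + n(n-1)/2 = 4 + 15 = 19
I^2 = (-1)^19 = -1


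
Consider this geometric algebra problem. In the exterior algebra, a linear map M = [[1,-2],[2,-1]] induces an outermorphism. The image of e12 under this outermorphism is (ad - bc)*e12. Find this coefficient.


The outermorphism of a linear map f sends e1^e2 to f(e1)^f(e2).
f(e1) = 1*e1 + 2*e2
f(e2) = -2*e1 - 1*e2
f(e1) ^ f(e2) = (1*e1 + 2*e2) ^ (-2*e1 - 1*e2)
= 1*(-1)*e12 + 2*(-2)*e21
= (-1 - (-4))*e12
= 3*e12
Coefficient = 3


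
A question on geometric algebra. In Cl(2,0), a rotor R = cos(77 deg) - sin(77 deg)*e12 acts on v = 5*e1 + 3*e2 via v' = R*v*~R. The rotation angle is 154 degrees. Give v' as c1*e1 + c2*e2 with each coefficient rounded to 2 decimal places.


Rotor R = cos(77deg) - sin(77deg)*e12
Rotation angle theta = 2 * 77 = 154 degrees
v' = R*v*~R rotates v by theta.
cos(154deg) = -0.8988, sin(154deg) = 0.4384
v'_1 = 5*cos(154deg) - 3*sin(154deg)
= 5*(-0.8988) - 3*0.4384
= -5.81
v'_2 = 5*sin(154deg) + 3*cos(154deg)
= 5*0.4384 + 3*(-0.8988)
= -0.50
v' = -5.81*e1 - 0.50*e2


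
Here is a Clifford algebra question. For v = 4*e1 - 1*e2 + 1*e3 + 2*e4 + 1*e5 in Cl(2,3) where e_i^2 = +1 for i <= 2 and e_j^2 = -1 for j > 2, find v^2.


v^2 = sum of c_i^2 * e_i^2
Positive signature terms (e_i^2 = +1): 4^2 + (-1)^2 = 17
Negative signature terms (e_j^2 = -1): 1^2 + 2^2 + 1^2 = 6
v^2 = 17 - 6 = 11


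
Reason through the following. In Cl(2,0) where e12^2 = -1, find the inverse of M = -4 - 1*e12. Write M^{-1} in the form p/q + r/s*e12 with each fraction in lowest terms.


M = -4 - 1*e12, where e12^2 = -1.
Since M commutes with its reverse ~M = a - b*e12, M * ~M = a^2 - b^2*e12^2 = a^2 + b^2.
So M^{-1} = ~M / (a^2 + b^2) = (a - b*e12)/(a^2 + b^2).
a^2 + b^2 = 16 + 1 = 17
Scalar part = -4/17 = -4/17
Bivector coeff = 1/17 = 1/17
M^{-1} = -4/17 + 1/17*e12


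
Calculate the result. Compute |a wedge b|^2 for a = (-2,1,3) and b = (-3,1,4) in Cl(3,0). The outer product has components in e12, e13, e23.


a wedge b = (a1*b2 - a2*b1)*e12 + (a1*b3 - a3*b1)*e13 + (a2*b3 - a3*b2)*e23
e12 coeff: (-2)*1 - 1*(-3) = -2 - (-3) = 1
e13 coeff: (-2)*4 - 3*(-3) = -8 - (-9) = 1
e23 coeff: 1*4 - 3*1 = 4 - 3 = 1
|a wedge b|^2 = 1^2 + 1^2 + 1^2
= 1 + 1 + 1
= 3


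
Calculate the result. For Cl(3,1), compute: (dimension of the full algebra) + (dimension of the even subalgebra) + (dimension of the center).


n = 3 + 1 = 4
Total dim = 2^4 = 16
Even subalgebra dim = 2^3 = 8
n is even, so center dim = 1
Sum = 16 + 8 + 1 = 25


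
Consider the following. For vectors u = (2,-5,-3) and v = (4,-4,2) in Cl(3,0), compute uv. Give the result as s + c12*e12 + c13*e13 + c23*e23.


In Cl(3,0): e_i^2 = 1, e_ie_j = -e_je_i for i != j.
Scalar part = u . v = 2*4 + (-5)*(-4) + (-3)*2
= 8 + 20 + (-6) = 22
e12 coeff = 2*(-4) - (-5)*4 = -8 - (-20) = 12
e13 coeff = 2*2 - (-3)*4 = 4 - (-12) = 16
e23 coeff = (-5)*2 - (-3)*(-4) = -10 - 12 = -22
uv = 22 + 12*e12 + 16*e13 - 22*e23


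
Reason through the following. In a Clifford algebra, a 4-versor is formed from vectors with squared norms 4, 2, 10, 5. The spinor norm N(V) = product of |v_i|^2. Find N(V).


Spinor norm N(V) = |v1|^2 * |v2|^2 * ... * |v4|^2
= 4 * 2 * 10 * 5
Running product: 4, 8, 80, 400
N(V) = 400


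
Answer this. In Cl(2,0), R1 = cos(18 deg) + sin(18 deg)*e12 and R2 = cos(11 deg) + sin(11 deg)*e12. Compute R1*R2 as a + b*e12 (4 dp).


Same-plane rotors commute and their half-angles add:
R1*R2 = cos(a1 + a2) + sin(a1 + a2)*e12.
a1 + a2 = 18 + 11 = 29 deg
cos(29 deg) = 0.8746
sin(29 deg) = 0.4848
R1*R2 = 0.8746 + 0.4848*e12


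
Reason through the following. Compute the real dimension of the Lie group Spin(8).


Spin(n) double-covers SO(n); both have Lie algebra so(n) of dimension n(n-1)/2.
n = 8
n(n-1) = 8 * 7 = 56
dim Spin(8) = 56/2 = 28


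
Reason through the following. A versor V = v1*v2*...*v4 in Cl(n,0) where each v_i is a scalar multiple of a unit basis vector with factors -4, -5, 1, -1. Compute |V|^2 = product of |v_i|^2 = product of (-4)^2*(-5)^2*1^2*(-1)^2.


Each vector v_i has |v_i|^2 = s_i^2
Squared scales: (-4)^2 = 16, (-5)^2 = 25, 1^2 = 1, (-1)^2 = 1
|V|^2 = 16 * 25 * 1 * 1
= 400


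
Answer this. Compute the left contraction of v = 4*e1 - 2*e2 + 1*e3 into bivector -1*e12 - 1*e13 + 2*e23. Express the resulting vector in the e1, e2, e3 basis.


Left contraction v _| B = <vB>_1 (grade-1 part of the geometric product vB).
Using e1_|e12 = e2, e2_|e12 = -e1, e1_|e13 = e3, e3_|e13 = -e1, e2_|e23 = e3, e3_|e23 = -e2:
e1 coeff: -v2*b12 - v3*b13 = -(-2)*(-1) - (1)*(-1) = -1
e2 coeff: v1*b12 - v3*b23 = (4)*(-1) - (1)*(2) = -6
e3 coeff: v1*b13 + v2*b23 = (4)*(-1) + (-2)*(2) = -8
v _| B = -1*e1 - 6*e2 - 8*e3


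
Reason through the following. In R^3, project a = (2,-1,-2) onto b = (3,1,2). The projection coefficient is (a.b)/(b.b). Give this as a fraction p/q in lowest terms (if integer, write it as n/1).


Projection coefficient = (a . b) / (b . b)
a . b = 2*3 + (-1)*1 + (-2)*2
= 6 + (-1) + (-4) = 1
b . b = 3^2 + 1^2 + 2^2
= 9 + 1 + 4 = 14
Coefficient = 1/14
In lowest terms: 1/14


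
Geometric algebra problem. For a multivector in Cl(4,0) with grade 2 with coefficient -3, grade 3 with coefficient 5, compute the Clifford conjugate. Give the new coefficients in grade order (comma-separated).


Clifford conjugate sign for grade k: (-1)^(k(k+1)/2)
Grade 2: (-1)^(2*3/2) = (-1)^3 = -1, coeff -3 -> 3
Grade 3: (-1)^(3*4/2) = (-1)^6 = 1, coeff 5 -> 5
Conjugated coefficients: 3, 5


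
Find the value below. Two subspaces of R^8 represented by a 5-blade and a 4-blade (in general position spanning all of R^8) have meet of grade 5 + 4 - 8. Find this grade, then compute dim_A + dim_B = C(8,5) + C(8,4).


Meet grade = grade(A) + grade(B) - n
= 5 + 4 - 8 = 1
C(8,5) = 56
C(8,4) = 70
dim_A + dim_B = 56 + 70 = 126


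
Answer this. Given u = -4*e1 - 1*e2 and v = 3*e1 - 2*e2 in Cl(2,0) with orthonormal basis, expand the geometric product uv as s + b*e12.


Expand: (-4*e1 - 1*e2)(3*e1 - 2*e2)
= (-4)*3*e1e1 + (-4)*(-2)*e1e2 + (-1)*3*e2e1 + (-1)*(-2)*e2e2
Using e1^2 = e2^2 = 1, e2e1 = -e1e2:
Scalar part s = (-4)*3 + (-1)*(-2) = -12 + 2 = -10
Bivector part b = (-4)*(-2) - (-1)*3 = 8 - (-3) = 11
uv = -10 + 11*e12


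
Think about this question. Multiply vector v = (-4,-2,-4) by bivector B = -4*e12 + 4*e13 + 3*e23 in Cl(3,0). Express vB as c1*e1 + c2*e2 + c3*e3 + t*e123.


vB has grade-1 (vector) and grade-3 (trivector) parts: vB = (v _| B) + (v ^ B).
Vector part <vB>_1:
  e1: -v2*b12 - v3*b13 = -(-2)*(-4) - (-4)*(4) = 8
  e2: v1*b12 - v3*b23 = (-4)*(-4) - (-4)*(3) = 28
  e3: v1*b13 + v2*b23 = (-4)*(4) + (-2)*(3) = -22
Trivector part <vB>_3:
  e123: v1*b23 - v2*b13 + v3*b12 = (-4)*(3) - (-2)*(4) + (-4)*(-4) = 12
vB = 8*e1 + 28*e2 - 22*e3 + 12*e123


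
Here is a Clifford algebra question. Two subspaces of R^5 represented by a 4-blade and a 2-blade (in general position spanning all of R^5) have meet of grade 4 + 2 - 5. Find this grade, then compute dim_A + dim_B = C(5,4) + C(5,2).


Meet grade = grade(A) + grade(B) - n
= 4 + 2 - 5 = 1
C(5,4) = 5
C(5,2) = 10
dim_A + dim_B = 5 + 10 = 15


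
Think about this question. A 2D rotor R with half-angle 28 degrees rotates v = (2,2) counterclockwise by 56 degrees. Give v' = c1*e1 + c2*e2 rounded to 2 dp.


Rotor R = cos(28deg) - sin(28deg)*e12
Rotation angle theta = 2 * 28 = 56 degrees
v' = R*v*~R rotates v by theta.
cos(56deg) = 0.5592, sin(56deg) = 0.8290
v'_1 = 2*cos(56deg) - 2*sin(56deg)
= 2*0.5592 - 2*0.8290
= -0.54
v'_2 = 2*sin(56deg) + 2*cos(56deg)
= 2*0.8290 + 2*0.5592
= 2.78
v' = -0.54*e1 + 2.78*e2


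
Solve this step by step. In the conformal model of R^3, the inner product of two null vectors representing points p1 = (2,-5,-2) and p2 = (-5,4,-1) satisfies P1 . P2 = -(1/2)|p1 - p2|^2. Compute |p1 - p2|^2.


p1 - p2 = (7, -9, -1)
|p1 - p2|^2 = 7^2 + (-9)^2 + (-1)^2
= 49 + 81 + 1
= 131


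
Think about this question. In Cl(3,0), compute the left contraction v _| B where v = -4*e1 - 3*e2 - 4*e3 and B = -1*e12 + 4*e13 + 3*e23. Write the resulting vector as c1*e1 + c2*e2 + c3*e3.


Left contraction v _| B = <vB>_1 (grade-1 part of the geometric product vB).
Using e1_|e12 = e2, e2_|e12 = -e1, e1_|e13 = e3, e3_|e13 = -e1, e2_|e23 = e3, e3_|e23 = -e2:
e1 coeff: -v2*b12 - v3*b13 = -(-3)*(-1) - (-4)*(4) = 13
e2 coeff: v1*b12 - v3*b23 = (-4)*(-1) - (-4)*(3) = 16
e3 coeff: v1*b13 + v2*b23 = (-4)*(4) + (-3)*(3) = -25
v _| B = 13*e1 + 16*e2 - 25*e3


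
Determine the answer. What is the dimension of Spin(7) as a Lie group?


Spin(n) double-covers SO(n); both have Lie algebra so(n) of dimension n(n-1)/2.
n = 7
n(n-1) = 7 * 6 = 42
dim Spin(7) = 42/2 = 21


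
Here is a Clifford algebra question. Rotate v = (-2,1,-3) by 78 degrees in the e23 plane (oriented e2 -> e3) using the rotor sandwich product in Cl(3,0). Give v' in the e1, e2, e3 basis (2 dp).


Rotor R = cos(39deg) - sin(39deg)*e23
Rotation angle theta = 2 * 39 = 78 degrees in the e23 plane (e2 -> e3).
The component perpendicular to the plane (e1) is invariant: v'_1 = v1 = -2.00
cos(78deg) = 0.2079, sin(78deg) = 0.9781
v'_2 = v2*cos(theta) - v3*sin(theta) = 1*0.2079 - (-3)*0.9781 = 3.14
v'_3 = v2*sin(theta) + v3*cos(theta) = 1*0.9781 + (-3)*0.2079 = 0.35
v' = -2.00*e1 + 3.14*e2 + 0.35*e3


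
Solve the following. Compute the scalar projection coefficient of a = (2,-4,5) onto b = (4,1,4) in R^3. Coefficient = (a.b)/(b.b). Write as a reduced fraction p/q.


Projection coefficient = (a . b) / (b . b)
a . b = 2*4 + (-4)*1 + 5*4
= 8 + (-4) + 20 = 24
b . b = 4^2 + 1^2 + 4^2
= 16 + 1 + 16 = 33
Coefficient = 24/33
In lowest terms: 8/11


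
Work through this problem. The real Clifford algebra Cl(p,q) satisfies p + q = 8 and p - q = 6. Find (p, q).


We need p + q = 8 and p - q = 6.
Adding: 2p = 8 + 6 = 14, so p = 7.
Then q = 8 - 7 = 1.
(p, q) = (7, 1)


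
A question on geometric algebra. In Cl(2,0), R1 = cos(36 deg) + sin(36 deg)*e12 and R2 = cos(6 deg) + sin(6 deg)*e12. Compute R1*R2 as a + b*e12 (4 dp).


Same-plane rotors commute and their half-angles add:
R1*R2 = cos(a1 + a2) + sin(a1 + a2)*e12.
a1 + a2 = 36 + 6 = 42 deg
cos(42 deg) = 0.7431
sin(42 deg) = 0.6691
R1*R2 = 0.7431 + 0.6691*e12


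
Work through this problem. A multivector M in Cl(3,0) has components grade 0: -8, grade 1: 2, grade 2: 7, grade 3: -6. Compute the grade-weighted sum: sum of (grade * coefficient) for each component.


Grade-weighted sum = sum of grade_k * coefficient_k
0*(-8) = 0
1*2 = 2
2*7 = 14
3*(-6) = -18
Total = 0 + 2 + 14 + (-18) = -2


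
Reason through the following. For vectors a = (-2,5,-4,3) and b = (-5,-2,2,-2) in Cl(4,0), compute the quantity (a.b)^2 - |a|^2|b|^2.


a . b = (-2)*(-5) + 5*(-2) + (-4)*2 + 3*(-2)
= 10 + (-10) + (-8) + (-6) = -14
|a|^2 = (-2)^2 + 5^2 + (-4)^2 + 3^2 = 54
|b|^2 = (-5)^2 + (-2)^2 + 2^2 + (-2)^2 = 37
(a.b)^2 = (-14)^2 = 196
|a|^2 * |b|^2 = 54 * 37 = 1998
Result = 196 - 1998 = -1802


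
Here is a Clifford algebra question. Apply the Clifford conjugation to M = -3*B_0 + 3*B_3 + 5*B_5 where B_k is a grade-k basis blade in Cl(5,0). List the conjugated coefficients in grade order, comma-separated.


Clifford conjugate sign for grade k: (-1)^(k(k+1)/2)
Grade 0: (-1)^(0*1/2) = (-1)^0 = 1, coeff -3 -> -3
Grade 3: (-1)^(3*4/2) = (-1)^6 = 1, coeff 3 -> 3
Grade 5: (-1)^(5*6/2) = (-1)^15 = -1, coeff 5 -> -5
Conjugated coefficients: -3, 3, -5


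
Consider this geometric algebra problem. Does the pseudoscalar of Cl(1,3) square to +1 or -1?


The pseudoscalar I = e1...e_n (product of all n generators) of Cl(p,q) satisfies I^2 = (-1)^(q + n(n-1)/2).
p = 1, q = 3, n = p + q = 4
n(n-1)/2 = 4 * 3 / 2 = 6
Exponent = q + n(n-1)/2 = 3 + 6 = 9
I^2 = (-1)^9 = -1


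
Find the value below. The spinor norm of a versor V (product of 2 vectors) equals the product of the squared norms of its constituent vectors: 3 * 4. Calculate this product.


Spinor norm N(V) = |v1|^2 * |v2|^2 * ... * |v2|^2
= 3 * 4
Running product: 3, 12
N(V) = 12


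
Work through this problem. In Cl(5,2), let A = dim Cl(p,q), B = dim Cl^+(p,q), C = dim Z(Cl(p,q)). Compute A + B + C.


n = 5 + 2 = 7
Total dim = 2^7 = 128
Even subalgebra dim = 2^6 = 64
n is odd, so center dim = 2
Sum = 128 + 64 + 2 = 194


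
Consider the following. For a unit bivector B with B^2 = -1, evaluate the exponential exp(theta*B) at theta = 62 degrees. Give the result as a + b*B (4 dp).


For a unit bivector B with B^2 = -1, the exponential series gives
e^(theta*B) = cos(theta) + sin(theta)*B (the GA analogue of Euler's formula).
theta = 62 degrees = 1.082104 rad
cos(62 deg) = 0.4695
sin(62 deg) = 0.8829
exp(theta*B) = 0.4695 + 0.8829*B


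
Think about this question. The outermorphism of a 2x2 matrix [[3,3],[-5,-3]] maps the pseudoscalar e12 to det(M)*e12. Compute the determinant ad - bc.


The outermorphism of a linear map f sends e1^e2 to f(e1)^f(e2).
f(e1) = 3*e1 - 5*e2
f(e2) = 3*e1 - 3*e2
f(e1) ^ f(e2) = (3*e1 - 5*e2) ^ (3*e1 - 3*e2)
= 3*(-3)*e12 + (-5)*3*e21
= (-9 - (-15))*e12
= 6*e12
Coefficient = 6


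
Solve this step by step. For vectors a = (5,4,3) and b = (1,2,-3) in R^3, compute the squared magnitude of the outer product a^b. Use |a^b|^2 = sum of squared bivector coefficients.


a wedge b = (a1*b2 - a2*b1)*e12 + (a1*b3 - a3*b1)*e13 + (a2*b3 - a3*b2)*e23
e12 coeff: 5*2 - 4*1 = 10 - 4 = 6
e13 coeff: 5*(-3) - 3*1 = -15 - 3 = -18
e23 coeff: 4*(-3) - 3*2 = -12 - 6 = -18
|a wedge b|^2 = 6^2 + (-18)^2 + (-18)^2
= 36 + 324 + 324
= 684


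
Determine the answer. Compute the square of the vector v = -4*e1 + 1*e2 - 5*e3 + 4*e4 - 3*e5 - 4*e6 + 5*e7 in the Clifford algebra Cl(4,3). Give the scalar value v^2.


v^2 = sum of c_i^2 * e_i^2
Positive signature terms (e_i^2 = +1): (-4)^2 + 1^2 + (-5)^2 + 4^2 = 58
Negative signature terms (e_j^2 = -1): (-3)^2 + (-4)^2 + 5^2 = 50
v^2 = 58 - 50 = 8


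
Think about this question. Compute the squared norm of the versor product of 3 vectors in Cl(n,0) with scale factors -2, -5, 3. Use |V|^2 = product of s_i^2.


Each vector v_i has |v_i|^2 = s_i^2
Squared scales: (-2)^2 = 4, (-5)^2 = 25, 3^2 = 9
|V|^2 = 4 * 25 * 9
= 900


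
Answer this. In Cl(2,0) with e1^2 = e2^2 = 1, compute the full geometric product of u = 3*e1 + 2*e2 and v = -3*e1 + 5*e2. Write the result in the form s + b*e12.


Expand: (3*e1 + 2*e2)(-3*e1 + 5*e2)
= 3*(-3)*e1e1 + 3*5*e1e2 + 2*(-3)*e2e1 + 2*5*e2e2
Using e1^2 = e2^2 = 1, e2e1 = -e1e2:
Scalar part s = 3*(-3) + 2*5 = -9 + 10 = 1
Bivector part b = 3*5 - 2*(-3) = 15 - (-6) = 21
uv = 1 + 21*e12


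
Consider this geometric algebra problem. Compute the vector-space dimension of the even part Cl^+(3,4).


Even subalgebra dimension = 2^(n-1)
n = 3 + 4 = 7
2^(7 - 1) = 2^6 = 64
Verification: sum of C(7,k) for even k = 1 + 21 + 35 + 7 = 64
Result = 64


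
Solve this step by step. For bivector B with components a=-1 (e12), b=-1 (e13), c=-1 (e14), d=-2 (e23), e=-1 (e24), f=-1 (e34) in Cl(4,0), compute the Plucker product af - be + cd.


Plucker relation: af - be + cd
a*f = (-1)*(-1) = 1
b*e = (-1)*(-1) = 1
c*d = (-1)*(-2) = 2
af - be + cd = 1 - 1 + 2
= 2


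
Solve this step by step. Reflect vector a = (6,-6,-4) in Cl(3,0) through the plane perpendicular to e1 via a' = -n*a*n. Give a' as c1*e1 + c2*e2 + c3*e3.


Reflection formula: a' = -n*a*n, with n = e1 (unit vector, n^2 = 1).
For reflection through hyperplane perp to e1:
The component along e1 flips sign, others stay.
a = (6, -6, -4)
a' = (-6, -6, -4)
a' = -6*e1 - 6*e2 - 4*e3


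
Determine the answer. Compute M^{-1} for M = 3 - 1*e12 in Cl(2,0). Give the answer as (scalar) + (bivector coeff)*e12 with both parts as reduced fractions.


M = 3 - 1*e12, where e12^2 = -1.
Since M commutes with its reverse ~M = a - b*e12, M * ~M = a^2 - b^2*e12^2 = a^2 + b^2.
So M^{-1} = ~M / (a^2 + b^2) = (a - b*e12)/(a^2 + b^2).
a^2 + b^2 = 9 + 1 = 10
Scalar part = 3/10 = 3/10
Bivector coeff = 1/10 = 1/10
M^{-1} = 3/10 + 1/10*e12


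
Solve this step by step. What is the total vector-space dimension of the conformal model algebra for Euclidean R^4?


The conformal model of R^4 uses Cl(5,1): the 4 Euclidean generators plus two extra orthogonal generators e+ (e+^2 = +1) and e- (e-^2 = -1), from which the null vectors e0, einf are built.
Number of generators m = 4 + 2 = 6.
dim Cl(p,q) = 2^m = 2^6 = 64


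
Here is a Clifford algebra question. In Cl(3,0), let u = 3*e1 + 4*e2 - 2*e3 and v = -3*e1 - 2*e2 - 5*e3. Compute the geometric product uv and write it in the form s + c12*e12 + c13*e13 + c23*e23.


In Cl(3,0): e_i^2 = 1, e_ie_j = -e_je_i for i != j.
Scalar part = u . v = 3*(-3) + 4*(-2) + (-2)*(-5)
= -9 + (-8) + 10 = -7
e12 coeff = 3*(-2) - 4*(-3) = -6 - (-12) = 6
e13 coeff = 3*(-5) - (-2)*(-3) = -15 - 6 = -21
e23 coeff = 4*(-5) - (-2)*(-2) = -20 - 4 = -24
uv = -7 + 6*e12 - 21*e13 - 24*e23


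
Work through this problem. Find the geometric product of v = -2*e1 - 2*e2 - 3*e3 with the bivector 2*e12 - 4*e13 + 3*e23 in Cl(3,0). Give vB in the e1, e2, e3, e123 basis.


vB has grade-1 (vector) and grade-3 (trivector) parts: vB = (v _| B) + (v ^ B).
Vector part <vB>_1:
  e1: -v2*b12 - v3*b13 = -(-2)*(2) - (-3)*(-4) = -8
  e2: v1*b12 - v3*b23 = (-2)*(2) - (-3)*(3) = 5
  e3: v1*b13 + v2*b23 = (-2)*(-4) + (-2)*(3) = 2
Trivector part <vB>_3:
  e123: v1*b23 - v2*b13 + v3*b12 = (-2)*(3) - (-2)*(-4) + (-3)*(2) = -20
vB = -8*e1 + 5*e2 + 2*e3 - 20*e123


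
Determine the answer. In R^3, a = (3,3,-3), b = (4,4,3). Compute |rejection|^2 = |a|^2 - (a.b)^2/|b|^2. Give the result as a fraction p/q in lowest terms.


|a|^2 = 3^2 + 3^2 + (-3)^2 = 27
|b|^2 = 4^2 + 4^2 + 3^2 = 41
a . b = 3*4 + 3*4 + (-3)*3 = 15
(a.b)^2 = 15^2 = 225
|rej|^2 = 27 - 225/41
= (1107 - 225)/41
= 882/41
In lowest terms: 882/41


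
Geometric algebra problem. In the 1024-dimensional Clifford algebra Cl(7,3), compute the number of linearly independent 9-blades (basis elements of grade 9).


Number of grade-k basis blades in Cl(p,q) with n = p + q is C(n, k).
n = 7 + 3 = 10
C(10, 9) = 10! / (9! * 1!)
= 3628800 / (362880 * 1)
= 10


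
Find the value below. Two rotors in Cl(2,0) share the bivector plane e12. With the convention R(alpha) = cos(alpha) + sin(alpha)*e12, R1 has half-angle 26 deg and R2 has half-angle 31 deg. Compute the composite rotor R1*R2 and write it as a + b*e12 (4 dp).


Same-plane rotors commute and their half-angles add:
R1*R2 = cos(a1 + a2) + sin(a1 + a2)*e12.
a1 + a2 = 26 + 31 = 57 deg
cos(57 deg) = 0.5446
sin(57 deg) = 0.8387
R1*R2 = 0.5446 + 0.8387*e12


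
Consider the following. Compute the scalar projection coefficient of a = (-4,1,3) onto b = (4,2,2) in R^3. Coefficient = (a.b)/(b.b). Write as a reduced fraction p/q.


Projection coefficient = (a . b) / (b . b)
a . b = (-4)*4 + 1*2 + 3*2
= -16 + 2 + 6 = -8
b . b = 4^2 + 2^2 + 2^2
= 16 + 4 + 4 = 24
Coefficient = -8/24
In lowest terms: -1/3


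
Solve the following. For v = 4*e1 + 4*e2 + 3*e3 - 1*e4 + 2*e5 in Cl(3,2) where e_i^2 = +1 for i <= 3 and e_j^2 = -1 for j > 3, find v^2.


v^2 = sum of c_i^2 * e_i^2
Positive signature terms (e_i^2 = +1): 4^2 + 4^2 + 3^2 = 41
Negative signature terms (e_j^2 = -1): (-1)^2 + 2^2 = 5
v^2 = 41 - 5 = 36


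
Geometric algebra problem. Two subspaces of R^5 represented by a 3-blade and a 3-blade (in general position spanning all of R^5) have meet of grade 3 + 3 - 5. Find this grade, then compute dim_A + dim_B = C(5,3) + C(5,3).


Meet grade = grade(A) + grade(B) - n
= 3 + 3 - 5 = 1
C(5,3) = 10
C(5,3) = 10
dim_A + dim_B = 10 + 10 = 20


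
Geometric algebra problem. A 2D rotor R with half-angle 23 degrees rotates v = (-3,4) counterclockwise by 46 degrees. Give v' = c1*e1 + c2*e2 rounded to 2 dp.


Rotor R = cos(23deg) - sin(23deg)*e12
Rotation angle theta = 2 * 23 = 46 degrees
v' = R*v*~R rotates v by theta.
cos(46deg) = 0.6947, sin(46deg) = 0.7193
v'_1 = -3*cos(46deg) - 4*sin(46deg)
= -3*0.6947 - 4*0.7193
= -4.96
v'_2 = -3*sin(46deg) + 4*cos(46deg)
= -3*0.7193 + 4*0.6947
= 0.62
v' = -4.96*e1 + 0.62*e2


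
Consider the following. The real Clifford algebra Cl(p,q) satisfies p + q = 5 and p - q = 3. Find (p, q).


We need p + q = 5 and p - q = 3.
Adding: 2p = 5 + 3 = 8, so p = 4.
Then q = 5 - 4 = 1.
(p, q) = (4, 1)


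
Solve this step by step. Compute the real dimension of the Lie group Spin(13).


Spin(n) double-covers SO(n); both have Lie algebra so(n) of dimension n(n-1)/2.
n = 13
n(n-1) = 13 * 12 = 156
dim Spin(13) = 156/2 = 78


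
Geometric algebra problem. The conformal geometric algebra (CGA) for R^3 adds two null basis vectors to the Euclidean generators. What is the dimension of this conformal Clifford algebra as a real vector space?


The conformal model of R^3 uses Cl(4,1): the 3 Euclidean generators plus two extra orthogonal generators e+ (e+^2 = +1) and e- (e-^2 = -1), from which the null vectors e0, einf are built.
Number of generators m = 3 + 2 = 5.
dim Cl(p,q) = 2^m = 2^5 = 32


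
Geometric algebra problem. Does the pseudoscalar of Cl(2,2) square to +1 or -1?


The pseudoscalar I = e1...e_n (product of all n generators) of Cl(p,q) satisfies I^2 = (-1)^(q + n(n-1)/2).
p = 2, q = 2, n = p + q = 4
n(n-1)/2 = 4 * 3 / 2 = 6
Exponent = q + n(n-1)/2 = 2 + 6 = 8
I^2 = (-1)^8 = +1


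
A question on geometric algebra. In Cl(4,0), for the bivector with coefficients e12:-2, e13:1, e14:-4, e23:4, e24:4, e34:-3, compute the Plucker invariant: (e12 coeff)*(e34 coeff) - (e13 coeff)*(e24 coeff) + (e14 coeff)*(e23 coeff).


Plucker relation: af - be + cd
a*f = (-2)*(-3) = 6
b*e = 1*4 = 4
c*d = (-4)*4 = -16
af - be + cd = 6 - 4 + (-16)
= -14


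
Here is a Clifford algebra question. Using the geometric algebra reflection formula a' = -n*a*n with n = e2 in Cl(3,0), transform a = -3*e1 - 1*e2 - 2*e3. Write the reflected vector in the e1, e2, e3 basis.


Reflection formula: a' = -n*a*n, with n = e2 (unit vector, n^2 = 1).
For reflection through hyperplane perp to e2:
The component along e2 flips sign, others stay.
a = (-3, -1, -2)
a' = (-3, 1, -2)
a' = -3*e1 + 1*e2 - 2*e3


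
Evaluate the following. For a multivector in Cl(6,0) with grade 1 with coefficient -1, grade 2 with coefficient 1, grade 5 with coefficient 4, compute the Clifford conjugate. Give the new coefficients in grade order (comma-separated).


Clifford conjugate sign for grade k: (-1)^(k(k+1)/2)
Grade 1: (-1)^(1*2/2) = (-1)^1 = -1, coeff -1 -> 1
Grade 2: (-1)^(2*3/2) = (-1)^3 = -1, coeff 1 -> -1
Grade 5: (-1)^(5*6/2) = (-1)^15 = -1, coeff 4 -> -4
Conjugated coefficients: 1, -1, -4


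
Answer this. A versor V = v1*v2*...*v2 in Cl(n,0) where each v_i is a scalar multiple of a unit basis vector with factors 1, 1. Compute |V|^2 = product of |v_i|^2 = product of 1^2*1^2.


Each vector v_i has |v_i|^2 = s_i^2
Squared scales: 1^2 = 1, 1^2 = 1
|V|^2 = 1 * 1
= 1


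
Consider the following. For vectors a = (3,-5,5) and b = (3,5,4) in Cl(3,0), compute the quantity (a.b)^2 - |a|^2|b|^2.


a . b = 3*3 + (-5)*5 + 5*4
= 9 + (-25) + 20 = 4
|a|^2 = 3^2 + (-5)^2 + 5^2 = 59
|b|^2 = 3^2 + 5^2 + 4^2 = 50
(a.b)^2 = 4^2 = 16
|a|^2 * |b|^2 = 59 * 50 = 2950
Result = 16 - 2950 = -2934


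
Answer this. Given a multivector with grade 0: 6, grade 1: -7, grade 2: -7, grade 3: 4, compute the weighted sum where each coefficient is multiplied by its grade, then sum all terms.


Grade-weighted sum = sum of grade_k * coefficient_k
0*6 = 0
1*(-7) = -7
2*(-7) = -14
3*4 = 12
Total = 0 + (-7) + (-14) + 12 = -9


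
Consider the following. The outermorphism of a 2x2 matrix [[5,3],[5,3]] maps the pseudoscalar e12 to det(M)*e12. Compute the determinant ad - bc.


The outermorphism of a linear map f sends e1^e2 to f(e1)^f(e2).
f(e1) = 5*e1 + 5*e2
f(e2) = 3*e1 + 3*e2
f(e1) ^ f(e2) = (5*e1 + 5*e2) ^ (3*e1 + 3*e2)
= 5*3*e12 + 5*3*e21
= (15 - 15)*e12
= 0*e12
Coefficient = 0


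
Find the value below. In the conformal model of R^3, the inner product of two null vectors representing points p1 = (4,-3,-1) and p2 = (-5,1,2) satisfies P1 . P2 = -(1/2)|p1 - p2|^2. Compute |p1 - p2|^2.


p1 - p2 = (9, -4, -3)
|p1 - p2|^2 = 9^2 + (-4)^2 + (-3)^2
= 81 + 16 + 9
= 106


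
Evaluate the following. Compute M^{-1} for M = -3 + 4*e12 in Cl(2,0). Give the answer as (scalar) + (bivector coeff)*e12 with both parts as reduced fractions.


M = -3 + 4*e12, where e12^2 = -1.
Since M commutes with its reverse ~M = a - b*e12, M * ~M = a^2 - b^2*e12^2 = a^2 + b^2.
So M^{-1} = ~M / (a^2 + b^2) = (a - b*e12)/(a^2 + b^2).
a^2 + b^2 = 9 + 16 = 25
Scalar part = -3/25 = -3/25
Bivector coeff = -4/25 = -4/25
M^{-1} = -3/25 - 4/25*e12


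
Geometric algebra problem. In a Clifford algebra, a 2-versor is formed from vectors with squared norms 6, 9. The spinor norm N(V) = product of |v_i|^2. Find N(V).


Spinor norm N(V) = |v1|^2 * |v2|^2 * ... * |v2|^2
= 6 * 9
Running product: 6, 54
N(V) = 54


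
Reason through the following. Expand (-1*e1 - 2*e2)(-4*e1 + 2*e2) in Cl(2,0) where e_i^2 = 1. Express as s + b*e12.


Expand: (-1*e1 - 2*e2)(-4*e1 + 2*e2)
= (-1)*(-4)*e1e1 + (-1)*2*e1e2 + (-2)*(-4)*e2e1 + (-2)*2*e2e2
Using e1^2 = e2^2 = 1, e2e1 = -e1e2:
Scalar part s = (-1)*(-4) + (-2)*2 = 4 + (-4) = 0
Bivector part b = (-1)*2 - (-2)*(-4) = -2 - 8 = -10
uv = 0 - 10*e12


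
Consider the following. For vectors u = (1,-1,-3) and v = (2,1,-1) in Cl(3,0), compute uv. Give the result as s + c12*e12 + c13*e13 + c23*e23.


In Cl(3,0): e_i^2 = 1, e_ie_j = -e_je_i for i != j.
Scalar part = u . v = 1*2 + (-1)*1 + (-3)*(-1)
= 2 + (-1) + 3 = 4
e12 coeff = 1*1 - (-1)*2 = 1 - (-2) = 3
e13 coeff = 1*(-1) - (-3)*2 = -1 - (-6) = 5
e23 coeff = (-1)*(-1) - (-3)*1 = 1 - (-3) = 4
uv = 4 + 3*e12 + 5*e13 + 4*e23


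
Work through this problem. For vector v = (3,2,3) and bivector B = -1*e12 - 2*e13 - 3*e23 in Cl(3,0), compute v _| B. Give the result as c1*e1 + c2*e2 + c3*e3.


Left contraction v _| B = <vB>_1 (grade-1 part of the geometric product vB).
Using e1_|e12 = e2, e2_|e12 = -e1, e1_|e13 = e3, e3_|e13 = -e1, e2_|e23 = e3, e3_|e23 = -e2:
e1 coeff: -v2*b12 - v3*b13 = -(2)*(-1) - (3)*(-2) = 8
e2 coeff: v1*b12 - v3*b23 = (3)*(-1) - (3)*(-3) = 6
e3 coeff: v1*b13 + v2*b23 = (3)*(-2) + (2)*(-3) = -12
v _| B = 8*e1 + 6*e2 - 12*e3


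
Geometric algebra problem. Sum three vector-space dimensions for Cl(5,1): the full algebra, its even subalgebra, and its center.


n = 5 + 1 = 6
Total dim = 2^6 = 64
Even subalgebra dim = 2^5 = 32
n is even, so center dim = 1
Sum = 64 + 32 + 1 = 97


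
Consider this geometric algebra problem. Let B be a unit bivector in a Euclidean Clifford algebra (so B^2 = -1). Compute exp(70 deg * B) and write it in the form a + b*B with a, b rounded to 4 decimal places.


For a unit bivector B with B^2 = -1, the exponential series gives
e^(theta*B) = cos(theta) + sin(theta)*B (the GA analogue of Euler's formula).
theta = 70 degrees = 1.22173 rad
cos(70 deg) = 0.3420
sin(70 deg) = 0.9397
exp(theta*B) = 0.3420 + 0.9397*B


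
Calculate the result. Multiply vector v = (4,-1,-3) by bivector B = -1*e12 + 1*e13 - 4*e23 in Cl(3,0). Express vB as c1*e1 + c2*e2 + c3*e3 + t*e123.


vB has grade-1 (vector) and grade-3 (trivector) parts: vB = (v _| B) + (v ^ B).
Vector part <vB>_1:
  e1: -v2*b12 - v3*b13 = -(-1)*(-1) - (-3)*(1) = 2
  e2: v1*b12 - v3*b23 = (4)*(-1) - (-3)*(-4) = -16
  e3: v1*b13 + v2*b23 = (4)*(1) + (-1)*(-4) = 8
Trivector part <vB>_3:
  e123: v1*b23 - v2*b13 + v3*b12 = (4)*(-4) - (-1)*(1) + (-3)*(-1) = -12
vB = 2*e1 - 16*e2 + 8*e3 - 12*e123


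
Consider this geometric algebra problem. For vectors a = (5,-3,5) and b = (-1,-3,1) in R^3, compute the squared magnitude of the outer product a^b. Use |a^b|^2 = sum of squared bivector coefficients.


a wedge b = (a1*b2 - a2*b1)*e12 + (a1*b3 - a3*b1)*e13 + (a2*b3 - a3*b2)*e23
e12 coeff: 5*(-3) - (-3)*(-1) = -15 - 3 = -18
e13 coeff: 5*1 - 5*(-1) = 5 - (-5) = 10
e23 coeff: (-3)*1 - 5*(-3) = -3 - (-15) = 12
|a wedge b|^2 = (-18)^2 + 10^2 + 12^2
= 324 + 100 + 144
= 568


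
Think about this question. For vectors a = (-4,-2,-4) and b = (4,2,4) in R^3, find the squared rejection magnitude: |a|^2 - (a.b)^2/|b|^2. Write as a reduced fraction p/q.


|a|^2 = (-4)^2 + (-2)^2 + (-4)^2 = 36
|b|^2 = 4^2 + 2^2 + 4^2 = 36
a . b = (-4)*4 + (-2)*2 + (-4)*4 = -36
(a.b)^2 = (-36)^2 = 1296
|rej|^2 = 36 - 1296/36
= (1296 - 1296)/36
= 0/36
In lowest terms: 0/1


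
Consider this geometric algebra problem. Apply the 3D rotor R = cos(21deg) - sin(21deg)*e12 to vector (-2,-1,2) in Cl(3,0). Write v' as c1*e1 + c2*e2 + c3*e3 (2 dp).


Rotor R = cos(21deg) - sin(21deg)*e12
Rotation angle theta = 2 * 21 = 42 degrees in the e12 plane (e1 -> e2).
The component perpendicular to the plane (e3) is invariant: v'_3 = v3 = 2.00
cos(42deg) = 0.7431, sin(42deg) = 0.6691
v'_1 = v1*cos(theta) - v2*sin(theta) = -2*0.7431 - (-1)*0.6691 = -0.82
v'_2 = v1*sin(theta) + v2*cos(theta) = -2*0.6691 + (-1)*0.7431 = -2.08
v' = -0.82*e1 - 2.08*e2 + 2.00*e3


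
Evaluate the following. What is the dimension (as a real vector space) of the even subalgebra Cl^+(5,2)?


Even subalgebra dimension = 2^(n-1)
n = 5 + 2 = 7
2^(7 - 1) = 2^6 = 64
Verification: sum of C(7,k) for even k = 1 + 21 + 35 + 7 = 64
Result = 64


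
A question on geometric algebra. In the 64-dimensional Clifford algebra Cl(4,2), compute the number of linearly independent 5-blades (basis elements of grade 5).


Number of grade-k basis blades in Cl(p,q) with n = p + q is C(n, k).
n = 4 + 2 = 6
C(6, 5) = 6! / (5! * 1!)
= 720 / (120 * 1)
= 6


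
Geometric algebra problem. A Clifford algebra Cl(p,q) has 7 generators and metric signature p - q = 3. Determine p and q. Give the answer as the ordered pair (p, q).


We need p + q = 7 and p - q = 3.
Adding: 2p = 7 + 3 = 10, so p = 5.
Then q = 7 - 5 = 2.
(p, q) = (5, 2)


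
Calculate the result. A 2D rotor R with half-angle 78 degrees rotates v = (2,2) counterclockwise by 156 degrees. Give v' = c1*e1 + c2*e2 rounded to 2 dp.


Rotor R = cos(78deg) - sin(78deg)*e12
Rotation angle theta = 2 * 78 = 156 degrees
v' = R*v*~R rotates v by theta.
cos(156deg) = -0.9135, sin(156deg) = 0.4067
v'_1 = 2*cos(156deg) - 2*sin(156deg)
= 2*(-0.9135) - 2*0.4067
= -2.64
v'_2 = 2*sin(156deg) + 2*cos(156deg)
= 2*0.4067 + 2*(-0.9135)
= -1.01
v' = -2.64*e1 - 1.01*e2


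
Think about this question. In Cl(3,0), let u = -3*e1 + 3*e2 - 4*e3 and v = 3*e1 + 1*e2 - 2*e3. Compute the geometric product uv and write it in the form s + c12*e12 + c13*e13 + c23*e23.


In Cl(3,0): e_i^2 = 1, e_ie_j = -e_je_i for i != j.
Scalar part = u . v = (-3)*3 + 3*1 + (-4)*(-2)
= -9 + 3 + 8 = 2
e12 coeff = (-3)*1 - 3*3 = -3 - 9 = -12
e13 coeff = (-3)*(-2) - (-4)*3 = 6 - (-12) = 18
e23 coeff = 3*(-2) - (-4)*1 = -6 - (-4) = -2
uv = 2 - 12*e12 + 18*e13 - 2*e23


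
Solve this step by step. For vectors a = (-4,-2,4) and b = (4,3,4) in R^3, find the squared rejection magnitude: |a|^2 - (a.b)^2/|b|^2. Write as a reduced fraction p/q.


|a|^2 = (-4)^2 + (-2)^2 + 4^2 = 36
|b|^2 = 4^2 + 3^2 + 4^2 = 41
a . b = (-4)*4 + (-2)*3 + 4*4 = -6
(a.b)^2 = (-6)^2 = 36
|rej|^2 = 36 - 36/41
= (1476 - 36)/41
= 1440/41
In lowest terms: 1440/41
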